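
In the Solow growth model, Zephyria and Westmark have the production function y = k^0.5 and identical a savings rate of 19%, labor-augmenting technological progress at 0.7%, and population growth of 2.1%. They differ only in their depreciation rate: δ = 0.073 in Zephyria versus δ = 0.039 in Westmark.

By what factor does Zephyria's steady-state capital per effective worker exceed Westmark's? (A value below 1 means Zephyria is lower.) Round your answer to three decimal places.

Steady-state k* = [s/(n + g + δ)]^(1/(1−α)), so the ratio is [ (s_Z/(n + g + δ)_Z) / (s_W/(n + g + δ)_W) ]^2.
s_Z/(n + g + δ)_Z = 0.19/0.101 = 1.8812; s_W/(n + g + δ)_W = 0.19/0.067 = 2.8358.
Ratio = (1.8812/2.8358)^2 = 0.6634^2 ≈ 0.4401

k*_Z / k*_W ≈ 0.440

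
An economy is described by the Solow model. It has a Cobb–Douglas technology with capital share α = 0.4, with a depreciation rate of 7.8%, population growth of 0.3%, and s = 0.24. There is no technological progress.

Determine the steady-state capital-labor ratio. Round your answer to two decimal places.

In steady state, investment equals break-even investment: s·k^α = (n + δ)·k.
Dividing both sides by k: k^(1−α) = s / (n + δ).
k^0.6 = 0.24 / (0.003 + 0.078) = 0.24 / 0.081 = 2.9630
k* = 2.9630^(1/0.6) ≈ 6.1125

k* = 6.11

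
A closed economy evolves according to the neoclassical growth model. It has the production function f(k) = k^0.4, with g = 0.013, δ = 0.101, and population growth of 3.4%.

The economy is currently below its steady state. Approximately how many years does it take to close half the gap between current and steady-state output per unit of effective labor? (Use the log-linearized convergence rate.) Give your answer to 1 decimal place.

t_½ ≈ 7.8 years

Near the steady state the convergence rate is λ = (1 − α)(n + g + δ).
λ = (1 − 0.4) × 0.148 = 0.6 × 0.148 = 0.0888
Half-life = ln 2 / λ = 0.6931 / 0.0888 ≈ 7.81 years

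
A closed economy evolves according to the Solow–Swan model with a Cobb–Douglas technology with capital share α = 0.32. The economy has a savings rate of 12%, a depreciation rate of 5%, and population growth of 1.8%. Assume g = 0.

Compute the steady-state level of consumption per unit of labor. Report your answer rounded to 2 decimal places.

c* = 1.15

At the steady state, Δk = 0, so s·k^α = (n + δ)·k.
Dividing both sides by k: k^(1−α) = s / (n + δ).
k^0.68 = 0.12 / (0.018 + 0.050) = 0.12 / 0.068 = 1.7647
k* = 1.7647^(1/0.68) ≈ 2.3054
y* = (k*)^α = 2.3054^0.32 ≈ 1.3064
c* = (1 − s)·y* = (1 − 0.12) × 1.3064 ≈ 1.1496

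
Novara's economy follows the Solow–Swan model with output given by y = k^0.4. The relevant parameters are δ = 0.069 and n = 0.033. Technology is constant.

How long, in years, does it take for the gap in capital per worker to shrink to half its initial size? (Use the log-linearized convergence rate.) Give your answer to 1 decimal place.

Near the steady state the convergence rate is λ = (1 − α)(n + δ).
λ = (1 − 0.4) × 0.102 = 0.6 × 0.102 = 0.0612
Half-life = ln 2 / λ = 0.6931 / 0.0612 ≈ 11.33 years

half-life ≈ 11.3 years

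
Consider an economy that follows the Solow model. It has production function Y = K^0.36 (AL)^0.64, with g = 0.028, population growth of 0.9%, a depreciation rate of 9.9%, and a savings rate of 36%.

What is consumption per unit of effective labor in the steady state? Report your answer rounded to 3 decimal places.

Steady state requires s·f(k) = (n + g + δ)·k, i.e. s·k^α = (n + g + δ)·k.
Rearranging, k^(1−α) = s / (n + g + δ).
k^0.64 = 0.36 / (0.009 + 0.028 + 0.099) = 0.36 / 0.136 = 2.6471
k* = 2.6471^(1/0.64) ≈ 4.5770
y* = (k*)^α = 4.5770^0.36 ≈ 1.7291
c* = (1 − s)·y* = (1 − 0.36) × 1.7291 ≈ 1.1066

c* = 1.107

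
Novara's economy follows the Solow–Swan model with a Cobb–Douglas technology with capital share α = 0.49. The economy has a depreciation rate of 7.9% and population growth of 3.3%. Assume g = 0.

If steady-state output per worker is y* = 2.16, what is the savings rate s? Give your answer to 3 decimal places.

Steady state requires s·f(k) = (n + δ)·k, i.e. s·k^α = (n + δ)·k.
Since y* = [s/(n + δ)]^(α/(1−α)), we have s/(n + δ) = (y*)^((1−α)/α) = 2.16^1.0408 = 2.2289.
Therefore s = 2.2289 × (n + δ) = 2.2289 × 0.112 = 0.2496.

s ≈ 0.250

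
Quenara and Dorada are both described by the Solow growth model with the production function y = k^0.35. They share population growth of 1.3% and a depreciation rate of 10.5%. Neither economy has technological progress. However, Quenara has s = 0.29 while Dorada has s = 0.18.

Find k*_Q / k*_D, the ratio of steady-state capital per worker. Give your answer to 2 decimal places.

Steady-state k* = [s/(n + δ)]^(1/(1−α)), so the ratio is [ (s_Q/(n + δ)_Q) / (s_D/(n + δ)_D) ]^1.5385.
s_Q/(n + δ)_Q = 0.29/0.118 = 2.4576; s_D/(n + δ)_D = 0.18/0.118 = 1.5254.
Ratio = (2.4576/1.5254)^1.5385 = 1.6111^1.5385 ≈ 2.0828

k*_Q / k*_D ≈ 2.08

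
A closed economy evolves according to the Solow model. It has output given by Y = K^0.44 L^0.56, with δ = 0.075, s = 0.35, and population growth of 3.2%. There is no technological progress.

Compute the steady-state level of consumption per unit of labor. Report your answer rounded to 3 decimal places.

c* ≈ 1.649

At the steady state, Δk = 0, so s·k^α = (n + δ)·k.
Dividing both sides by k: k^(1−α) = s / (n + δ).
k^0.56 = 0.35 / (0.032 + 0.075) = 0.35 / 0.107 = 3.2710
k* = 3.2710^(1/0.56) ≈ 8.2999
y* = (k*)^α = 8.2999^0.44 ≈ 2.5374
c* = (1 − s)·y* = (1 − 0.35) × 2.5374 ≈ 1.6493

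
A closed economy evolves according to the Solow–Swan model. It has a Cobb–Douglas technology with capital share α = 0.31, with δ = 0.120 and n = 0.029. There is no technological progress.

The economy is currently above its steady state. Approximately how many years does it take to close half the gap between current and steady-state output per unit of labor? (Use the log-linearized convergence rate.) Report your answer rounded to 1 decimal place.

Near the steady state the convergence rate is λ = (1 − α)(n + δ).
λ = (1 − 0.31) × 0.149 = 0.69 × 0.149 = 0.10281
Half-life = ln 2 / λ = 0.6931 / 0.10281 ≈ 6.74 years

about 6.7 years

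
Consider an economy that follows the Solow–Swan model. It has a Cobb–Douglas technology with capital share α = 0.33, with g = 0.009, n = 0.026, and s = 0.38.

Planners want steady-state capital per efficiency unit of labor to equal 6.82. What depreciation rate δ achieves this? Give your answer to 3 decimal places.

In steady state, investment equals break-even investment: s·k^α = (n + g + δ)·k.
So s / (n + g + δ) = (k*)^(1−α) = 6.82^0.67 = 3.6194.
Therefore n + g + δ = s / 3.6194 = 0.38 / 3.6194 = 0.1050, so δ = 0.1050 − 0.035 = 0.0700.

δ ≈ 0.070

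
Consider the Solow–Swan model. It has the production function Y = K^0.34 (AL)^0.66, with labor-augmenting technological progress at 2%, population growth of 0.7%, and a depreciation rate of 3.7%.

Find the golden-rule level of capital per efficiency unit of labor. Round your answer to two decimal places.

The golden rule sets f'(k) = n + g + δ, i.e. α·k^(α−1) = n + g + δ.
So k^(1−α) = α / (n + g + δ) = 0.34 / 0.064 = 5.3125.
k_gold = 5.3125^(1/0.66) ≈ 12.5585

k_gold ≈ 12.56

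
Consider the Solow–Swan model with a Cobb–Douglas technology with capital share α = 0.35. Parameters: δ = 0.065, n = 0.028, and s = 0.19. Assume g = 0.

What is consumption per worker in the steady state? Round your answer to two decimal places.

c* ≈ 1.19

Steady state requires s·f(k) = (n + δ)·k, i.e. s·k^α = (n + δ)·k.
Dividing both sides by k: k^(1−α) = s / (n + δ).
k^0.65 = 0.19 / (0.028 + 0.065) = 0.19 / 0.093 = 2.0430
k* = 2.0430^(1/0.65) ≈ 3.0015
y* = (k*)^α = 3.0015^0.35 ≈ 1.4692
c* = (1 − s)·y* = (1 − 0.19) × 1.4692 ≈ 1.1901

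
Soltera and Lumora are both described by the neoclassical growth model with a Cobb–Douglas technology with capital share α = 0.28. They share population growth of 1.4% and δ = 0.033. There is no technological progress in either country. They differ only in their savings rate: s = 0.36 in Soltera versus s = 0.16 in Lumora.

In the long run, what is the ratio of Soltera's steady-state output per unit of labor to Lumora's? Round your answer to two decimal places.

Steady-state y* = [s/(n + δ)]^(α/(1−α)), so the ratio is [ (s_S/(n + δ)_S) / (s_L/(n + δ)_L) ]^0.3889.
s_S/(n + δ)_S = 0.36/0.047 = 7.6596; s_L/(n + δ)_L = 0.16/0.047 = 3.4043.
Ratio = (7.6596/3.4043)^0.3889 = 2.2500^0.3889 ≈ 1.3708

y*_S / y*_L ≈ 1.37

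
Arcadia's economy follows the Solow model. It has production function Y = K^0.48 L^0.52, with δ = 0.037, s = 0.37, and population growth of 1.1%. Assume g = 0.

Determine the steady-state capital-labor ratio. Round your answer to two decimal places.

k* ≈ 50.78

At the steady state, Δk = 0, so s·k^α = (n + δ)·k.
Rearranging, k^(1−α) = s / (n + δ).
k^0.52 = 0.37 / (0.011 + 0.037) = 0.37 / 0.048 = 7.7083
k* = 7.7083^(1/0.52) ≈ 50.7796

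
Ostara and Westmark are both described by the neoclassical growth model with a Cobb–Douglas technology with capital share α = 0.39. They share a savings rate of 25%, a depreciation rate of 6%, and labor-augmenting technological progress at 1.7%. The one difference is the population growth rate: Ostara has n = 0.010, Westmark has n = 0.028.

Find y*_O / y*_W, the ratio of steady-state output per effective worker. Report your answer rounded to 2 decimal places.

y*_O / y*_W ≈ 1.13

Steady-state y* = [s/(n + g + δ)]^(α/(1−α)), so the ratio is [ (s_O/(n + g + δ)_O) / (s_W/(n + g + δ)_W) ]^0.6393.
s_O/(n + g + δ)_O = 0.25/0.087 = 2.8736; s_W/(n + g + δ)_W = 0.25/0.105 = 2.3810.
Ratio = (2.8736/2.3810)^0.6393 = 1.2069^0.6393 ≈ 1.1277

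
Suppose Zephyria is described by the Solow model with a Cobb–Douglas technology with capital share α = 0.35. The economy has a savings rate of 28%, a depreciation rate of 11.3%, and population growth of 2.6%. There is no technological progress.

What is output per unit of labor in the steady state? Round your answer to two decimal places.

y* = 1.46

At the steady state, Δk = 0, so s·k^α = (n + δ)·k.
Dividing both sides by k: k^(1−α) = s / (n + δ).
k^0.65 = 0.28 / (0.026 + 0.113) = 0.28 / 0.139 = 2.0144
k* = 2.0144^(1/0.65) ≈ 2.9371
y* = (k*)^α = 2.9371^0.35 ≈ 1.4580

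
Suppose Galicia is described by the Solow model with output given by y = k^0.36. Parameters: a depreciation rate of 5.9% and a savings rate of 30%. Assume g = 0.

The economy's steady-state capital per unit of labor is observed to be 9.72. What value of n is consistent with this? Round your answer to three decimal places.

n ≈ 0.011

Steady state requires s·f(k) = (n + δ)·k, i.e. s·k^α = (n + δ)·k.
So s / (n + δ) = (k*)^(1−α) = 9.72^0.64 = 4.2865.
Therefore n + δ = s / 4.2865 = 0.30 / 4.2865 = 0.0700, so n = 0.0700 − 0.059 = 0.0110.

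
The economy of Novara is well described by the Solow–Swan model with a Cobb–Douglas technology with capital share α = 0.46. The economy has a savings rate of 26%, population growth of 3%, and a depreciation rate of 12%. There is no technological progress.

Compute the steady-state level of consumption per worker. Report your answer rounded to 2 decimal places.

At the steady state, Δk = 0, so s·k^α = (n + δ)·k.
Dividing both sides by k: k^(1−α) = s / (n + δ).
k^0.54 = 0.26 / (0.030 + 0.120) = 0.26 / 0.150 = 1.7333
k* = 1.7333^(1/0.54) ≈ 2.7692
y* = (k*)^α = 2.7692^0.46 ≈ 1.5977
c* = (1 − s)·y* = (1 − 0.26) × 1.5977 ≈ 1.1823

c* = 1.18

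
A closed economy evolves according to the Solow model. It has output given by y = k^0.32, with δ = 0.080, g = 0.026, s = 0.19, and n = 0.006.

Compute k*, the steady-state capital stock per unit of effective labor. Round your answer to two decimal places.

k* = 2.18

At the steady state, Δk = 0, so s·k^α = (n + g + δ)·k.
Dividing both sides by k: k^(1−α) = s / (n + g + δ).
k^0.68 = 0.19 / (0.006 + 0.026 + 0.080) = 0.19 / 0.112 = 1.6964
k* = 1.6964^(1/0.68) ≈ 2.1754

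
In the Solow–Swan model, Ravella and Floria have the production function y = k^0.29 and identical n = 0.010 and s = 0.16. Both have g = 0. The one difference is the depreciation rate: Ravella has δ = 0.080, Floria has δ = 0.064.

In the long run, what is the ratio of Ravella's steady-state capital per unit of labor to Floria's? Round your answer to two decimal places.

k*_R / k*_F ≈ 0.76

Steady-state k* = [s/(n + δ)]^(1/(1−α)), so the ratio is [ (s_R/(n + δ)_R) / (s_F/(n + δ)_F) ]^1.4085.
s_R/(n + δ)_R = 0.16/0.090 = 1.7778; s_F/(n + δ)_F = 0.16/0.074 = 2.1622.
Ratio = (1.7778/2.1622)^1.4085 = 0.8222^1.4085 ≈ 0.7590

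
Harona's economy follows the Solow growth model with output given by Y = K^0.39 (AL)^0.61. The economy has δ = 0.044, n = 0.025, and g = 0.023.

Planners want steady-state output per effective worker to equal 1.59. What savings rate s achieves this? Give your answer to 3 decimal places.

s ≈ 0.190

Steady state requires s·f(k) = (n + g + δ)·k, i.e. s·k^α = (n + g + δ)·k.
Since y* = [s/(n + g + δ)]^(α/(1−α)), we have s/(n + g + δ) = (y*)^((1−α)/α) = 1.59^1.5641 = 2.0654.
Therefore s = 2.0654 × (n + g + δ) = 2.0654 × 0.092 = 0.1900.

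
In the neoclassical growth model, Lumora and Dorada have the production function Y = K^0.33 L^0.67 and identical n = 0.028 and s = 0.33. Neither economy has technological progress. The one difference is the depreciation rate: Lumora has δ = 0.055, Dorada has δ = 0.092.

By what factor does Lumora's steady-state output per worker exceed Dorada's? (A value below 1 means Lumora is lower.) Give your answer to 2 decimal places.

y*_L / y*_D ≈ 1.20

Steady-state y* = [s/(n + δ)]^(α/(1−α)), so the ratio is [ (s_L/(n + δ)_L) / (s_D/(n + δ)_D) ]^0.4925.
s_L/(n + δ)_L = 0.33/0.083 = 3.9759; s_D/(n + δ)_D = 0.33/0.120 = 2.7500.
Ratio = (3.9759/2.7500)^0.4925 = 1.4458^0.4925 ≈ 1.1991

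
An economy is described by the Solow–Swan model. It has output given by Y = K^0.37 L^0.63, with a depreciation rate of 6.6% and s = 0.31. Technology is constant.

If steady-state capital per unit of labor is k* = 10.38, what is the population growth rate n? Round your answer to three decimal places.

n ≈ 0.005

Steady state requires s·f(k) = (n + δ)·k, i.e. s·k^α = (n + δ)·k.
So s / (n + δ) = (k*)^(1−α) = 10.38^0.63 = 4.3672.
Therefore n + δ = s / 4.3672 = 0.31 / 4.3672 = 0.0710, so n = 0.0710 − 0.066 = 0.0050.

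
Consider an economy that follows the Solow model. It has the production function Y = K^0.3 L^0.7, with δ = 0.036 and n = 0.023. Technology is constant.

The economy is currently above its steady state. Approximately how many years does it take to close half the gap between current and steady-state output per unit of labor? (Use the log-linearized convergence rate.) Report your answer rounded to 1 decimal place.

half-life ≈ 16.8 years

Near the steady state the convergence rate is λ = (1 − α)(n + δ).
λ = (1 − 0.3) × 0.059 = 0.7 × 0.059 = 0.0413
Half-life = ln 2 / λ = 0.6931 / 0.0413 ≈ 16.78 years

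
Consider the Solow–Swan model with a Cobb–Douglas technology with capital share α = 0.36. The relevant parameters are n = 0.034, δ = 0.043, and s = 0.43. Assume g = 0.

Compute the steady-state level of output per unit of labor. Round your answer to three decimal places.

In steady state, investment equals break-even investment: s·k^α = (n + δ)·k.
Rearranging, k^(1−α) = s / (n + δ).
k^0.64 = 0.43 / (0.034 + 0.043) = 0.43 / 0.077 = 5.5844
k* = 5.5844^(1/0.64) ≈ 14.6944
y* = (k*)^α = 14.6944^0.36 ≈ 2.6313

y* ≈ 2.631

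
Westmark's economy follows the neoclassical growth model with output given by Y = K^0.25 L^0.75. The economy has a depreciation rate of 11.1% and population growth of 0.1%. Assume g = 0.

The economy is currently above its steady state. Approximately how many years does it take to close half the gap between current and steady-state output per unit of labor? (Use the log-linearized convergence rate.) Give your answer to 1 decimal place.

about 8.3 years

Near the steady state the convergence rate is λ = (1 − α)(n + δ).
λ = (1 − 0.25) × 0.112 = 0.75 × 0.112 = 0.0840
Half-life = ln 2 / λ = 0.6931 / 0.0840 ≈ 8.25 years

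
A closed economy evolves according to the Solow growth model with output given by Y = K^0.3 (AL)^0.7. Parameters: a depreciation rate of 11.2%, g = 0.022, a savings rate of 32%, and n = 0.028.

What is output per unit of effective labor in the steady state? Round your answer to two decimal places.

y* ≈ 1.34

At the steady state, Δk = 0, so s·k^α = (n + g + δ)·k.
Rearranging, k^(1−α) = s / (n + g + δ).
k^0.7 = 0.32 / (0.028 + 0.022 + 0.112) = 0.32 / 0.162 = 1.9753
k* = 1.9753^(1/0.7) ≈ 2.6444
y* = (k*)^α = 2.6444^0.3 ≈ 1.3387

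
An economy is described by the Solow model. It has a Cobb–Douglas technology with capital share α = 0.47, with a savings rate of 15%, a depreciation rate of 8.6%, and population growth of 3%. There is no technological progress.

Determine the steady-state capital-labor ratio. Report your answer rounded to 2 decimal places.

k* = 1.62

Steady state requires s·f(k) = (n + δ)·k, i.e. s·k^α = (n + δ)·k.
Rearranging, k^(1−α) = s / (n + δ).
k^0.53 = 0.15 / (0.030 + 0.086) = 0.15 / 0.116 = 1.2931
k* = 1.2931^(1/0.53) ≈ 1.6242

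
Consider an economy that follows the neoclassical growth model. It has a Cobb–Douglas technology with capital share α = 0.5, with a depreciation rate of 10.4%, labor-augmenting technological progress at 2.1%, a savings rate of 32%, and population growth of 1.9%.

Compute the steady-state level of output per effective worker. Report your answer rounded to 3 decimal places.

y* = 2.222

In steady state, investment equals break-even investment: s·k^α = (n + g + δ)·k.
Dividing both sides by k: k^(1−α) = s / (n + g + δ).
k^0.5 = 0.32 / (0.019 + 0.021 + 0.104) = 0.32 / 0.144 = 2.2222
k* = 2.2222^(1/0.5) ≈ 4.9382
y* = (k*)^α = 4.9382^0.5 ≈ 2.2222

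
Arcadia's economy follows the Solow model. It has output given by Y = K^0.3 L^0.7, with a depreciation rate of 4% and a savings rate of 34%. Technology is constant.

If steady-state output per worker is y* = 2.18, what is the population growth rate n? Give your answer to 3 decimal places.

In steady state, investment equals break-even investment: s·k^α = (n + δ)·k.
Since y* = [s/(n + δ)]^(α/(1−α)), we have s/(n + δ) = (y*)^((1−α)/α) = 2.18^2.3333 = 6.1620.
Therefore n + δ = s / 6.1620 = 0.34 / 6.1620 = 0.0552, so n = 0.0552 − 0.040 = 0.0152.

n ≈ 0.015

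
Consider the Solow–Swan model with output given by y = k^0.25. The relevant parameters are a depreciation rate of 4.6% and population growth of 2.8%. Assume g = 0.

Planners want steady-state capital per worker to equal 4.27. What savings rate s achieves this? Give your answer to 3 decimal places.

s ≈ 0.220

Steady state requires s·f(k) = (n + δ)·k, i.e. s·k^α = (n + δ)·k.
So s / (n + δ) = (k*)^(1−α) = 4.27^0.75 = 2.9704.
Therefore s = 2.9704 × (n + δ) = 2.9704 × 0.074 = 0.2198.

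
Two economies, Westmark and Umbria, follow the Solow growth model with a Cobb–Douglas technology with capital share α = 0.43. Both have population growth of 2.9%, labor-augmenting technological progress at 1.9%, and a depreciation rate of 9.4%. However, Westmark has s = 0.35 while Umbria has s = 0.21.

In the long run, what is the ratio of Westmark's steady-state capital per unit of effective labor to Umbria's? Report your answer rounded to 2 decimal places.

ratio ≈ 2.45

Steady-state k* = [s/(n + g + δ)]^(1/(1−α)), so the ratio is [ (s_W/(n + g + δ)_W) / (s_U/(n + g + δ)_U) ]^1.7544.
s_W/(n + g + δ)_W = 0.35/0.142 = 2.4648; s_U/(n + g + δ)_U = 0.21/0.142 = 1.4789.
Ratio = (2.4648/1.4789)^1.7544 = 1.6666^1.7544 ≈ 2.4501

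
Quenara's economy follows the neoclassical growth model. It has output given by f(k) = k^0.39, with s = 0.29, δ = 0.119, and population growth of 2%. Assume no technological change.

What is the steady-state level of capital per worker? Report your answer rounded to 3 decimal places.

k* ≈ 3.339

In steady state, investment equals break-even investment: s·k^α = (n + δ)·k.
Dividing both sides by k: k^(1−α) = s / (n + δ).
k^0.61 = 0.29 / (0.020 + 0.119) = 0.29 / 0.139 = 2.0863
k* = 2.0863^(1/0.61) ≈ 3.3386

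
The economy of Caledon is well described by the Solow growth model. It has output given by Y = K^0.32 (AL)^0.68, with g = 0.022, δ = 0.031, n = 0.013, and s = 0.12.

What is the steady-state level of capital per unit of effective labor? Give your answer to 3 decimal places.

At the steady state, Δk = 0, so s·k^α = (n + g + δ)·k.
Rearranging, k^(1−α) = s / (n + g + δ).
k^0.68 = 0.12 / (0.013 + 0.022 + 0.031) = 0.12 / 0.066 = 1.8182
k* = 1.8182^(1/0.68) ≈ 2.4089

k* = 2.409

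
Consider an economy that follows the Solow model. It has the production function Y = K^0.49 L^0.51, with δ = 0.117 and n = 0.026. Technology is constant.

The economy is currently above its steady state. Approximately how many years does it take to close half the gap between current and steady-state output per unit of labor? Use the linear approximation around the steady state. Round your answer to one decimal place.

Near the steady state the convergence rate is λ = (1 − α)(n + δ).
λ = (1 − 0.49) × 0.143 = 0.51 × 0.143 = 0.07293
Half-life = ln 2 / λ = 0.6931 / 0.07293 ≈ 9.50 years

about 9.5 years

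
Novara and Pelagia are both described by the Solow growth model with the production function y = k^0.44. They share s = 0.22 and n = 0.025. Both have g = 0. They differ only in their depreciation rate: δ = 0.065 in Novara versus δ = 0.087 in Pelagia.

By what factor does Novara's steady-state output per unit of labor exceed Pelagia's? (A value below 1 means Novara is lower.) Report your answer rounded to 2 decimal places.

Steady-state y* = [s/(n + δ)]^(α/(1−α)), so the ratio is [ (s_N/(n + δ)_N) / (s_P/(n + δ)_P) ]^0.7857.
s_N/(n + δ)_N = 0.22/0.090 = 2.4444; s_P/(n + δ)_P = 0.22/0.112 = 1.9643.
Ratio = (2.4444/1.9643)^0.7857 = 1.2444^0.7857 ≈ 1.1874

y*_N / y*_P ≈ 1.19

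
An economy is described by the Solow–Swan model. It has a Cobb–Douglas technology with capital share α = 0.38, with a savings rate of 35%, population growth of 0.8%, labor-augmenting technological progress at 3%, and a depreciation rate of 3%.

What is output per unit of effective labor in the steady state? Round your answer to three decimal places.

In steady state, investment equals break-even investment: s·k^α = (n + g + δ)·k.
Dividing both sides by k: k^(1−α) = s / (n + g + δ).
k^0.62 = 0.35 / (0.008 + 0.030 + 0.030) = 0.35 / 0.068 = 5.1471
k* = 5.1471^(1/0.62) ≈ 14.0502
y* = (k*)^α = 14.0502^0.38 ≈ 2.7297

y* = 2.730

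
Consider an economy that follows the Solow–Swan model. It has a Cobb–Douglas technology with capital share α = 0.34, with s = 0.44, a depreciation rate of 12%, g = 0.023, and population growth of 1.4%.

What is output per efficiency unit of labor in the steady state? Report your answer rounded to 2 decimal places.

y* ≈ 1.70

Steady state requires s·f(k) = (n + g + δ)·k, i.e. s·k^α = (n + g + δ)·k.
Dividing both sides by k: k^(1−α) = s / (n + g + δ).
k^0.66 = 0.44 / (0.014 + 0.023 + 0.120) = 0.44 / 0.157 = 2.8025
k* = 2.8025^(1/0.66) ≈ 4.7654
y* = (k*)^α = 4.7654^0.34 ≈ 1.7004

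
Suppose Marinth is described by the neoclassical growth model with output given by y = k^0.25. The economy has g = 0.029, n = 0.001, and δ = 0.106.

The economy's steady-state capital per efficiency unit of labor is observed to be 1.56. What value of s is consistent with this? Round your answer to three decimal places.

At the steady state, Δk = 0, so s·k^α = (n + g + δ)·k.
So s / (n + g + δ) = (k*)^(1−α) = 1.56^0.75 = 1.3959.
Therefore s = 1.3959 × (n + g + δ) = 1.3959 × 0.136 = 0.1898.

s ≈ 0.190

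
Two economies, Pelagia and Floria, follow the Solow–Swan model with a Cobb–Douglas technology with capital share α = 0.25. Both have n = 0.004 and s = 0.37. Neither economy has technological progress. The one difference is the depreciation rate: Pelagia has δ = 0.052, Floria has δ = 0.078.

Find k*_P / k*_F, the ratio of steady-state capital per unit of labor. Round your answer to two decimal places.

ratio ≈ 1.66

Steady-state k* = [s/(n + δ)]^(1/(1−α)), so the ratio is [ (s_P/(n + δ)_P) / (s_F/(n + δ)_F) ]^1.3333.
s_P/(n + δ)_P = 0.37/0.056 = 6.6071; s_F/(n + δ)_F = 0.37/0.082 = 4.5122.
Ratio = (6.6071/4.5122)^1.3333 = 1.4643^1.3333 ≈ 1.6628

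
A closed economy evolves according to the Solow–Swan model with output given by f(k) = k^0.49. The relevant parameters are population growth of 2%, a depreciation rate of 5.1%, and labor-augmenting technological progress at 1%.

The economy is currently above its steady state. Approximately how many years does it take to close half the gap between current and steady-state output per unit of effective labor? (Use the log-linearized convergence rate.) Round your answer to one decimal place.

half-life ≈ 16.8 years

Near the steady state the convergence rate is λ = (1 − α)(n + g + δ).
λ = (1 − 0.49) × 0.081 = 0.51 × 0.081 = 0.04131
Half-life = ln 2 / λ = 0.6931 / 0.04131 ≈ 16.78 years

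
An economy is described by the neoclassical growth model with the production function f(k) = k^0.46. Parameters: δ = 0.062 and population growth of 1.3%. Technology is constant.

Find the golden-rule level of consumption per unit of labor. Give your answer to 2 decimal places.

At the golden rule, f'(k) = n + δ, so α·k^(α−1) = n + δ and k_gold = (α/(n + δ))^(1/(1−α)).
k_gold = (0.46/0.075)^(1/0.54) = 6.1333^1.8519 ≈ 28.7562
c_gold = f(k_gold) − (n + δ)·k_gold = 4.6883 − 0.075×28.7562 ≈ 2.5316

c_gold ≈ 2.53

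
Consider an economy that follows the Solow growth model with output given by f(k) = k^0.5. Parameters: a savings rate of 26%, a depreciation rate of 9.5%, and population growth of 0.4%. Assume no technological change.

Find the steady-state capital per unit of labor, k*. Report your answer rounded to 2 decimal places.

At the steady state, Δk = 0, so s·k^α = (n + δ)·k.
Rearranging, k^(1−α) = s / (n + δ).
k^0.5 = 0.26 / (0.004 + 0.095) = 0.26 / 0.099 = 2.6263
k* = 2.6263^(1/0.5) ≈ 6.8975

k* ≈ 6.90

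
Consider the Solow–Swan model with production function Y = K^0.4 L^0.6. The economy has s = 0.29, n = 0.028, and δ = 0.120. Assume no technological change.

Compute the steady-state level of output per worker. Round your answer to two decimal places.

At the steady state, Δk = 0, so s·k^α = (n + δ)·k.
Dividing both sides by k: k^(1−α) = s / (n + δ).
k^0.6 = 0.29 / (0.028 + 0.120) = 0.29 / 0.148 = 1.9595
k* = 1.9595^(1/0.6) ≈ 3.0684
y* = (k*)^α = 3.0684^0.4 ≈ 1.5659

y* = 1.57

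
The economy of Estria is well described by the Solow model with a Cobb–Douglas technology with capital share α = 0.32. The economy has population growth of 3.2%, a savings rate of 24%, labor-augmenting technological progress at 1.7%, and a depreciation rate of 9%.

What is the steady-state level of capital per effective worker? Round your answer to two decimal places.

k* ≈ 2.23

At the steady state, Δk = 0, so s·k^α = (n + g + δ)·k.
Dividing both sides by k: k^(1−α) = s / (n + g + δ).
k^0.68 = 0.24 / (0.032 + 0.017 + 0.090) = 0.24 / 0.139 = 1.7266
k* = 1.7266^(1/0.68) ≈ 2.2326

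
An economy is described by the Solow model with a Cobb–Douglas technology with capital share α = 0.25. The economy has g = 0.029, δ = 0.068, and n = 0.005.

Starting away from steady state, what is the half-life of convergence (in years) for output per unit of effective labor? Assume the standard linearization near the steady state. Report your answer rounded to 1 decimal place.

Near the steady state the convergence rate is λ = (1 − α)(n + g + δ).
λ = (1 − 0.25) × 0.102 = 0.75 × 0.102 = 0.0765
Half-life = ln 2 / λ = 0.6931 / 0.0765 ≈ 9.06 years

t_½ ≈ 9.1 years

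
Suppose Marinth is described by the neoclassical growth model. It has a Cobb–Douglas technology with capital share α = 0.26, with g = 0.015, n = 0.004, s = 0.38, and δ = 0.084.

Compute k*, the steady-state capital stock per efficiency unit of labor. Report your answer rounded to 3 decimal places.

Steady state requires s·f(k) = (n + g + δ)·k, i.e. s·k^α = (n + g + δ)·k.
Dividing both sides by k: k^(1−α) = s / (n + g + δ).
k^0.74 = 0.38 / (0.004 + 0.015 + 0.084) = 0.38 / 0.103 = 3.6893
k* = 3.6893^(1/0.74) ≈ 5.8363

k* = 5.836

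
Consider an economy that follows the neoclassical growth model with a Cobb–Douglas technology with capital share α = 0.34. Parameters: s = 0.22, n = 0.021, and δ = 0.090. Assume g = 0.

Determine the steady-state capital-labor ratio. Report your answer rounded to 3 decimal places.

k* = 2.819

At the steady state, Δk = 0, so s·k^α = (n + δ)·k.
Dividing both sides by k: k^(1−α) = s / (n + δ).
k^0.66 = 0.22 / (0.021 + 0.090) = 0.22 / 0.111 = 1.9820
k* = 1.9820^(1/0.66) ≈ 2.8194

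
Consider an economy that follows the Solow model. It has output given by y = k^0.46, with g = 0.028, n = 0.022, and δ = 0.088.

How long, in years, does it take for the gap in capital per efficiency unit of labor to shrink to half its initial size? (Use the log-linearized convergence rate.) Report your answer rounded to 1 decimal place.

half-life ≈ 9.3 years

Near the steady state the convergence rate is λ = (1 − α)(n + g + δ).
λ = (1 − 0.46) × 0.138 = 0.54 × 0.138 = 0.07452
Half-life = ln 2 / λ = 0.6931 / 0.07452 ≈ 9.30 years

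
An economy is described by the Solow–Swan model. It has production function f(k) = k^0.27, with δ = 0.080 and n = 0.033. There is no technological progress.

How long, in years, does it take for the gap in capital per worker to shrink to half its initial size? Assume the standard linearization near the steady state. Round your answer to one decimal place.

Near the steady state the convergence rate is λ = (1 − α)(n + δ).
λ = (1 − 0.27) × 0.113 = 0.73 × 0.113 = 0.08249
Half-life = ln 2 / λ = 0.6931 / 0.08249 ≈ 8.40 years

t_½ ≈ 8.4 years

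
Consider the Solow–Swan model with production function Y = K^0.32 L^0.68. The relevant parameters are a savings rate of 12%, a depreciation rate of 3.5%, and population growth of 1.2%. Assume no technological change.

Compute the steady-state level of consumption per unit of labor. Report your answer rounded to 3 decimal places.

Steady state requires s·f(k) = (n + δ)·k, i.e. s·k^α = (n + δ)·k.
Rearranging, k^(1−α) = s / (n + δ).
k^0.68 = 0.12 / (0.012 + 0.035) = 0.12 / 0.047 = 2.5532
k* = 2.5532^(1/0.68) ≈ 3.9688
y* = (k*)^α = 3.9688^0.32 ≈ 1.5544
c* = (1 − s)·y* = (1 − 0.12) × 1.5544 ≈ 1.3679

c* = 1.368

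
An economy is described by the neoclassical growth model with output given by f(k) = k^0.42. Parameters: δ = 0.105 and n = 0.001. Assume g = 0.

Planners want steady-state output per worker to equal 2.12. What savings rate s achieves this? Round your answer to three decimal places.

Steady state requires s·f(k) = (n + δ)·k, i.e. s·k^α = (n + δ)·k.
Since y* = [s/(n + δ)]^(α/(1−α)), we have s/(n + δ) = (y*)^((1−α)/α) = 2.12^1.381 = 2.8227.
Therefore s = 2.8227 × (n + δ) = 2.8227 × 0.106 = 0.2992.

s ≈ 0.299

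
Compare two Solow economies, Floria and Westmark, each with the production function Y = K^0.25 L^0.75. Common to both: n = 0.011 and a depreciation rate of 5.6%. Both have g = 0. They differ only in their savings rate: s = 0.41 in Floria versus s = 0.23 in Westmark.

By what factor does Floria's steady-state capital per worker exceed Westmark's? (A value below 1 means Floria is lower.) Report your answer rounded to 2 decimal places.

ratio ≈ 2.16

Steady-state k* = [s/(n + δ)]^(1/(1−α)), so the ratio is [ (s_F/(n + δ)_F) / (s_W/(n + δ)_W) ]^1.3333.
s_F/(n + δ)_F = 0.41/0.067 = 6.1194; s_W/(n + δ)_W = 0.23/0.067 = 3.4328.
Ratio = (6.1194/3.4328)^1.3333 = 1.7826^1.3333 ≈ 2.1614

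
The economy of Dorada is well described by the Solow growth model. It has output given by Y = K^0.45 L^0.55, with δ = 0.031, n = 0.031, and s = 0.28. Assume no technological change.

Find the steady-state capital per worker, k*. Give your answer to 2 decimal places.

k* = 15.51

Steady state requires s·f(k) = (n + δ)·k, i.e. s·k^α = (n + δ)·k.
Rearranging, k^(1−α) = s / (n + δ).
k^0.55 = 0.28 / (0.031 + 0.031) = 0.28 / 0.062 = 4.5161
k* = 4.5161^(1/0.55) ≈ 15.5053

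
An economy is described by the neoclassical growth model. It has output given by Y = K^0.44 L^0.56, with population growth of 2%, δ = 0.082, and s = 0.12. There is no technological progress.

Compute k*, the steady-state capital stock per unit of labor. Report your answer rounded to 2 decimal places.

Steady state requires s·f(k) = (n + δ)·k, i.e. s·k^α = (n + δ)·k.
Dividing both sides by k: k^(1−α) = s / (n + δ).
k^0.56 = 0.12 / (0.020 + 0.082) = 0.12 / 0.102 = 1.1765
k* = 1.1765^(1/0.56) ≈ 1.3368

k* = 1.34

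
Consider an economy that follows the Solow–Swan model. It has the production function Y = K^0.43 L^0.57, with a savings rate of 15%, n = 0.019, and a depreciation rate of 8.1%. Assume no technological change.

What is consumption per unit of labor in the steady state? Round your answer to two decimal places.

c* ≈ 1.15

Steady state requires s·f(k) = (n + δ)·k, i.e. s·k^α = (n + δ)·k.
Dividing both sides by k: k^(1−α) = s / (n + δ).
k^0.57 = 0.15 / (0.019 + 0.081) = 0.15 / 0.100 = 1.5000
k* = 1.5000^(1/0.57) ≈ 2.0367
y* = (k*)^α = 2.0367^0.43 ≈ 1.3578
c* = (1 − s)·y* = (1 − 0.15) × 1.3578 ≈ 1.1541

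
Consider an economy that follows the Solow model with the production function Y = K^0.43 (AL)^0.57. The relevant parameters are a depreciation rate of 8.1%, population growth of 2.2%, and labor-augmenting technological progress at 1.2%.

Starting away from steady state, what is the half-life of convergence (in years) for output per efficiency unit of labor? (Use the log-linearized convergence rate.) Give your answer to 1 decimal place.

half-life ≈ 10.6 years

Near the steady state the convergence rate is λ = (1 − α)(n + g + δ).
λ = (1 − 0.43) × 0.115 = 0.57 × 0.115 = 0.06555
Half-life = ln 2 / λ = 0.6931 / 0.06555 ≈ 10.57 years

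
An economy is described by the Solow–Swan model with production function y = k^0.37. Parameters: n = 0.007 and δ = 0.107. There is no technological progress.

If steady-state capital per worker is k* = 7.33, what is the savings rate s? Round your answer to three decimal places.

s ≈ 0.400

In steady state, investment equals break-even investment: s·k^α = (n + δ)·k.
So s / (n + δ) = (k*)^(1−α) = 7.33^0.63 = 3.5076.
Therefore s = 3.5076 × (n + δ) = 3.5076 × 0.114 = 0.3999.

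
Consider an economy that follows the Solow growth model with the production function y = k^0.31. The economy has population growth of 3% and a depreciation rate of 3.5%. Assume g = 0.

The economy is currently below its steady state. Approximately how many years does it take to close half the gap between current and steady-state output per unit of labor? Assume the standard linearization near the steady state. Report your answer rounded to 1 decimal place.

Near the steady state the convergence rate is λ = (1 − α)(n + δ).
λ = (1 − 0.31) × 0.065 = 0.69 × 0.065 = 0.04485
Half-life = ln 2 / λ = 0.6931 / 0.04485 ≈ 15.45 years

half-life ≈ 15.5 years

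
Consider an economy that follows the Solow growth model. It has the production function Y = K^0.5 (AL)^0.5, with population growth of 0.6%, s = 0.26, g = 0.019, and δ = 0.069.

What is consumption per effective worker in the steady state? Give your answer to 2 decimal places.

In steady state, investment equals break-even investment: s·k^α = (n + g + δ)·k.
Dividing both sides by k: k^(1−α) = s / (n + g + δ).
k^0.5 = 0.26 / (0.006 + 0.019 + 0.069) = 0.26 / 0.094 = 2.7660
k* = 2.7660^(1/0.5) ≈ 7.6508
y* = (k*)^α = 7.6508^0.5 ≈ 2.7660
c* = (1 − s)·y* = (1 − 0.26) × 2.7660 ≈ 2.0468

c* ≈ 2.05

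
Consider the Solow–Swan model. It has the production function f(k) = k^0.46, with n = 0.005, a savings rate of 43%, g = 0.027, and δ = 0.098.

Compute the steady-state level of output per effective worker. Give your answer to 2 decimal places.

y* = 2.77

Steady state requires s·f(k) = (n + g + δ)·k, i.e. s·k^α = (n + g + δ)·k.
Dividing both sides by k: k^(1−α) = s / (n + g + δ).
k^0.54 = 0.43 / (0.005 + 0.027 + 0.098) = 0.43 / 0.130 = 3.3077
k* = 3.3077^(1/0.54) ≈ 9.1640
y* = (k*)^α = 9.1640^0.46 ≈ 2.7705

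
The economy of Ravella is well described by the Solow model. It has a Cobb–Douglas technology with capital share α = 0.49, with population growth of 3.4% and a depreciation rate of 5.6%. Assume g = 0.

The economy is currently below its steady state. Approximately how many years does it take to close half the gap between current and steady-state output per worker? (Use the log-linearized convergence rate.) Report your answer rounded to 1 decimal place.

t_½ ≈ 15.1 years

Near the steady state the convergence rate is λ = (1 − α)(n + δ).
λ = (1 − 0.49) × 0.090 = 0.51 × 0.090 = 0.0459
Half-life = ln 2 / λ = 0.6931 / 0.0459 ≈ 15.10 years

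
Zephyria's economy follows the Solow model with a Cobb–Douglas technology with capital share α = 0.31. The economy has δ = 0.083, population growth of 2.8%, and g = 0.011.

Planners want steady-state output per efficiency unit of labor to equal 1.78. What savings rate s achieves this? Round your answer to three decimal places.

s ≈ 0.440

In steady state, investment equals break-even investment: s·k^α = (n + g + δ)·k.
Since y* = [s/(n + g + δ)]^(α/(1−α)), we have s/(n + g + δ) = (y*)^((1−α)/α) = 1.78^2.2258 = 3.6090.
Therefore s = 3.6090 × (n + g + δ) = 3.6090 × 0.122 = 0.4403.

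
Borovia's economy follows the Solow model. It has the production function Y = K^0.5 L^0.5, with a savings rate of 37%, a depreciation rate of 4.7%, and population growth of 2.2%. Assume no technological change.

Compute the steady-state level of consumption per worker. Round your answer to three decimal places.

In steady state, investment equals break-even investment: s·k^α = (n + δ)·k.
Dividing both sides by k: k^(1−α) = s / (n + δ).
k^0.5 = 0.37 / (0.022 + 0.047) = 0.37 / 0.069 = 5.3623
k* = 5.3623^(1/0.5) ≈ 28.7543
y* = (k*)^α = 28.7543^0.5 ≈ 5.3623
c* = (1 − s)·y* = (1 − 0.37) × 5.3623 ≈ 3.3782

c* = 3.378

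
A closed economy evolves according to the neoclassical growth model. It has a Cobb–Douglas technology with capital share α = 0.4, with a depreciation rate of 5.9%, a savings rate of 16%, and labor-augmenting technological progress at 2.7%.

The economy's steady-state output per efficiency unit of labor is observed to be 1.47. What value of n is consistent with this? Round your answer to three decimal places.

In steady state, investment equals break-even investment: s·k^α = (n + g + δ)·k.
Since y* = [s/(n + g + δ)]^(α/(1−α)), we have s/(n + g + δ) = (y*)^((1−α)/α) = 1.47^1.5 = 1.7823.
Therefore n + g + δ = s / 1.7823 = 0.16 / 1.7823 = 0.0898, so n = 0.0898 − 0.086 = 0.0038.

n ≈ 0.004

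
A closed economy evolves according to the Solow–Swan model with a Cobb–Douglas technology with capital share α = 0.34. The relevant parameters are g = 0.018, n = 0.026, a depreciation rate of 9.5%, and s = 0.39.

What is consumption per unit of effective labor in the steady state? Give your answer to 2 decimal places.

c* = 1.04

At the steady state, Δk = 0, so s·k^α = (n + g + δ)·k.
Dividing both sides by k: k^(1−α) = s / (n + g + δ).
k^0.66 = 0.39 / (0.026 + 0.018 + 0.095) = 0.39 / 0.139 = 2.8058
k* = 2.8058^(1/0.66) ≈ 4.7739
y* = (k*)^α = 4.7739^0.34 ≈ 1.7014
c* = (1 − s)·y* = (1 − 0.39) × 1.7014 ≈ 1.0379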